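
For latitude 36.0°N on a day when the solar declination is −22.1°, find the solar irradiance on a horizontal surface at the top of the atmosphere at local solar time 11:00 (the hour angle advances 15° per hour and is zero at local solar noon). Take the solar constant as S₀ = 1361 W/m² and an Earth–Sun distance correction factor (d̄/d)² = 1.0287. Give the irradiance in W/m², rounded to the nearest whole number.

704 W/m²

Hour angle H = 15° × (11 − 12) = -15.00°.
With φ = 36.0°, δ = -22.1°, H = -15.00°: sin φ sin δ = -0.2211, cos φ cos δ cos H = 0.7240, so cos θ_z = 0.5029.
Top-of-atmosphere irradiance = S₀ (d̄/d)² cos θ_z = 1361 × 1.0287 × 0.5029 = 704.09 W/m².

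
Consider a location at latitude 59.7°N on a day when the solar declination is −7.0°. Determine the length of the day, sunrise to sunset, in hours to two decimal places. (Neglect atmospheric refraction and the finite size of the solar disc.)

cos H_s = −tan(59.7°) · tan(-7.0°) = 0.2101, so H_s = arccos(0.2101) = 77.87°.
Day length = 2 H_s / 15° h⁻¹ = 155.74° / 15 = 10.383 h.

10.38 hours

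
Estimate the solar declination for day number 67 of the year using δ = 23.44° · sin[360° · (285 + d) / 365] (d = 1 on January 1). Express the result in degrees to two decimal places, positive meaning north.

-5.20°

360 × (285 + 67) / 365 = 347.178°; sin(347.178°) = -0.2219.
δ = 23.44 × -0.2219 = -5.201° ≈ -5.20°.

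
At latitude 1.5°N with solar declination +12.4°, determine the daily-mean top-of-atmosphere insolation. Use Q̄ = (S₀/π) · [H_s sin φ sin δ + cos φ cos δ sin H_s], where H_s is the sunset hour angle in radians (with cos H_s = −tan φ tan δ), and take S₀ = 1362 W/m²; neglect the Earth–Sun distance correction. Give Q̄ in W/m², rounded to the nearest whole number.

cos H_s = −tan(1.5°) · tan(12.4°) = -0.0058, so H_s = arccos(-0.0058) = 90.33°. In radians, H_s = 1.5766.
H_s sin φ sin δ = 1.5766 × 0.0262 × 0.2147 = 0.0089.
cos φ cos δ sin H_s = 0.9997 × 0.9767 × 1.0000 = 0.9764.
Q̄ = (1362/π) × (0.0089 + 0.9764) = 433.54 × 0.9853 = 427.17 W/m².

427 W/m²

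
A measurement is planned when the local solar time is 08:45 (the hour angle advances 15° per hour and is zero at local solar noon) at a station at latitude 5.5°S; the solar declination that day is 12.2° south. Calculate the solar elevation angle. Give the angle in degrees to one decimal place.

41.4°

Hour angle H = 15° × (8.75 − 12) = -48.75°.
cos θ_z = sin(-5.5°) sin(-12.2°) + cos(-5.5°) cos(-12.2°) cos(-48.75°) = 0.0203 + 0.6415 = 0.6618.
θ_z = arccos(0.6618) = 48.56°, so the elevation is 90° − 48.56° = 41.44°.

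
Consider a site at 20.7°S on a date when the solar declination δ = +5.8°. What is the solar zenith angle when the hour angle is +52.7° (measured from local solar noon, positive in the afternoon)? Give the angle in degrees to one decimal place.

58.1°

cos θ_z = sin(-20.7°) sin(5.8°) + cos(-20.7°) cos(5.8°) cos(52.70°) = -0.0357 + 0.5640 = 0.5283.
θ_z = arccos(0.5283) = 58.11°.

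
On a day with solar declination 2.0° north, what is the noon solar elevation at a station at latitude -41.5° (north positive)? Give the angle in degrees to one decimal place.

46.5°

At local solar noon the hour angle is zero, so the elevation is 90° − |φ − δ| = 90° − |-41.5° − (2.0°)| = 90° − 43.5° = 46.5°.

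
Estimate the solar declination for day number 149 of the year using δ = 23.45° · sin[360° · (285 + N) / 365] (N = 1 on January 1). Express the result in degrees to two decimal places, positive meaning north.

360 × (285 + 149) / 365 = 428.055°; sin(428.055°) = 0.9275.
δ = 23.45 × 0.9275 = 21.750° ≈ +21.75°.

+21.75°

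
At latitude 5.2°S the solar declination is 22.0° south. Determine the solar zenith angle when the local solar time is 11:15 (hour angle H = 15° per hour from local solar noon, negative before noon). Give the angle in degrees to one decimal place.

20.0°

Hour angle H = 15° × (11.25 − 12) = -11.25°.
cos θ_z = sin(-5.2°) sin(-22.0°) + cos(-5.2°) cos(-22.0°) cos(-11.25°) = 0.0340 + 0.9056 = 0.9396.
θ_z = arccos(0.9396) = 20.02°.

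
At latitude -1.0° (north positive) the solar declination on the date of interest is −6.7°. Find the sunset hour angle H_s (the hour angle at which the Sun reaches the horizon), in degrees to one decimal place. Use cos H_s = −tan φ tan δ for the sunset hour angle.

The sunset hour angle satisfies cos H_s = −tan φ tan δ = -0.0021, giving H_s = 90.12°.

90.1°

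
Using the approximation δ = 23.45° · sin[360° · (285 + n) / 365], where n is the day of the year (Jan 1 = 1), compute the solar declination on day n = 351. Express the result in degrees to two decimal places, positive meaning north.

360 × (285 + 351) / 365 = 627.288°; sin(627.288°) = -0.9989.
δ = 23.45 × -0.9989 = -23.424° ≈ -23.42°.

-23.42°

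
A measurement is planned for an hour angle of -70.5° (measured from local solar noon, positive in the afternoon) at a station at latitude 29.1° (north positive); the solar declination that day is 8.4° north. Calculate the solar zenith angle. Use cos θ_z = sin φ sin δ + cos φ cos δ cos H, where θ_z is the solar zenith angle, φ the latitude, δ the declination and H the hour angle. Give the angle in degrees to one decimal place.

With φ = 29.1°, δ = 8.4°, H = -70.50°: sin φ sin δ = 0.0710, cos φ cos δ cos H = 0.2885, so cos θ_z = 0.3595.
θ_z = arccos(0.3595) = 68.93°.

68.9°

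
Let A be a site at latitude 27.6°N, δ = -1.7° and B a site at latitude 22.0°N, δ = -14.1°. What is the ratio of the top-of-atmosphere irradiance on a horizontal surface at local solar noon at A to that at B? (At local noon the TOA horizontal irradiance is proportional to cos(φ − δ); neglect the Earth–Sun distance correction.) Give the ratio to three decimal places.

A: cos θ_z = cos(27.6° − (-1.7°)) = 0.8721.
B: cos θ_z = cos(22.0° − (-14.1°)) = 0.8080.
Ratio A/B = 0.8721 / 0.8080 = 1.0793.

1.079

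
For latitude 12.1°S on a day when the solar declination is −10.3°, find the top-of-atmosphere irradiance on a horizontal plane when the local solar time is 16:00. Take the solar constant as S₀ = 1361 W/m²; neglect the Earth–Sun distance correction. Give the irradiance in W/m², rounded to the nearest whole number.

Hour angle H = 15° × (16 − 12) = 60.00°.
cos θ_z = sin(-12.1°) sin(-10.3°) + cos(-12.1°) cos(-10.3°) cos(60.00°) = 0.0375 + 0.4810 = 0.5185.
Top-of-atmosphere irradiance = S₀ cos θ_z = 1361 × 0.5185 = 705.68 W/m².

706 W/m²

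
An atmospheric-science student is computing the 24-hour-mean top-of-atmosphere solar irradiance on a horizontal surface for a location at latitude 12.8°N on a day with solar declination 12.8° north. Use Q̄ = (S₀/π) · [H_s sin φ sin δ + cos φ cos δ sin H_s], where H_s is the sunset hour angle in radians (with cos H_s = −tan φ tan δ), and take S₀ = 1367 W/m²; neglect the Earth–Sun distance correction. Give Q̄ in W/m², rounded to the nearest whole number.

448 W/m²

cos H_s = −tan(12.8°) · tan(12.8°) = -0.0516, so H_s = arccos(-0.0516) = 92.96°. In radians, H_s = 1.6225.
H_s sin φ sin δ = 1.6225 × 0.2215 × 0.2215 = 0.0796.
cos φ cos δ sin H_s = 0.9751 × 0.9751 × 0.9987 = 0.9496.
Q̄ = (1367/π) × (0.0796 + 0.9496) = 435.13 × 1.0292 = 447.84 W/m².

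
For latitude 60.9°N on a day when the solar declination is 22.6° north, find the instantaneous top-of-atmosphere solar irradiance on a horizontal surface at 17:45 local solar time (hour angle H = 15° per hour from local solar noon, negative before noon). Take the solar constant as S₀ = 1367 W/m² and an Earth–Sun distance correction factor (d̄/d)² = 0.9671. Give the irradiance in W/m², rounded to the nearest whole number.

483 W/m²

Hour angle H = 15° × (17.75 − 12) = 86.25°.
cos θ_z = sin(60.9°) sin(22.6°) + cos(60.9°) cos(22.6°) cos(86.25°) = 0.3358 + 0.0294 = 0.3652.
Top-of-atmosphere irradiance = S₀ (d̄/d)² cos θ_z = 1367 × 0.9671 × 0.3652 = 482.80 W/m².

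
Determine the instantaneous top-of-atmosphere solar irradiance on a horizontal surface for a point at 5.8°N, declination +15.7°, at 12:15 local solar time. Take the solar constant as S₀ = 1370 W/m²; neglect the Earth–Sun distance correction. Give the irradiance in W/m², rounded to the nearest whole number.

1347 W/m²

Hour angle H = 15° × (12.25 − 12) = 3.75°.
cos θ_z = sin φ sin δ + cos φ cos δ cos H = (0.1011)(0.2706) + (0.9949)(0.9627)(0.9979) = 0.9831.
Top-of-atmosphere irradiance = S₀ cos θ_z = 1370 × 0.9831 = 1346.85 W/m².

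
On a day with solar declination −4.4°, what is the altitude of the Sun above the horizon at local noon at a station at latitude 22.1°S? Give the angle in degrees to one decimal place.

At local solar noon the hour angle is zero, so the elevation is 90° − |φ − δ| = 90° − |-22.1° − (-4.4°)| = 90° − 17.7° = 72.3°.

72.3°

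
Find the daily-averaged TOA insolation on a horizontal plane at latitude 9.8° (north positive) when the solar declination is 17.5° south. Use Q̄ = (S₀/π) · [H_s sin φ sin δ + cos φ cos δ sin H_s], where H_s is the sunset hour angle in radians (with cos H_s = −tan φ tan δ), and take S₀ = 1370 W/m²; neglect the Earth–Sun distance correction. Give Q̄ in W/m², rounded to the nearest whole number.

The sunset hour angle satisfies cos H_s = −tan φ tan δ = 0.0545, giving H_s = 86.88°. In radians, H_s = 1.5163.
H_s sin φ sin δ = 1.5163 × 0.1702 × -0.3007 = -0.0776.
cos φ cos δ sin H_s = 0.9854 × 0.9537 × 0.9985 = 0.9384.
Q̄ = (1370/π) × (-0.0776 + 0.9384) = 436.08 × 0.8608 = 375.38 W/m².

375 W/m²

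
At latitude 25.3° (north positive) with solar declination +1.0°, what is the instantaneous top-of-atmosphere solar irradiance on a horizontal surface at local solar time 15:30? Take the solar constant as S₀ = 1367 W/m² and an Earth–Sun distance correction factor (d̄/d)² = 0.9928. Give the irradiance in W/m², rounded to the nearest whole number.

757 W/m²

Hour angle H = 15° × (15.5 − 12) = 52.50°.
cos θ_z = sin φ sin δ + cos φ cos δ cos H = (0.4274)(0.0175) + (0.9041)(0.9998)(0.6088) = 0.5578.
Top-of-atmosphere irradiance = S₀ (d̄/d)² cos θ_z = 1367 × 0.9928 × 0.5578 = 757.02 W/m².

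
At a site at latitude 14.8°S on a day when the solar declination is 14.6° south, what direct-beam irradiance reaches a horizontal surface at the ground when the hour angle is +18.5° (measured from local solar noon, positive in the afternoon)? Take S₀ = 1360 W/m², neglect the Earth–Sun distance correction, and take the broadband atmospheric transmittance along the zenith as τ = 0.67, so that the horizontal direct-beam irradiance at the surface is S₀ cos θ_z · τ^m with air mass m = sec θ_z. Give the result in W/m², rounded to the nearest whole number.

850 W/m²

cos θ_z = sin φ sin δ + cos φ cos δ cos H = (-0.2554)(-0.2521) + (0.9668)(0.9677)(0.9483) = 0.9516.
Air mass m = 1/cos θ_z = 1/0.9516 = 1.051; τ^m = 0.67^1.051 = 0.6565.
Surface direct beam = 1360 × 0.9516 × 0.6565 = 849.63 W/m².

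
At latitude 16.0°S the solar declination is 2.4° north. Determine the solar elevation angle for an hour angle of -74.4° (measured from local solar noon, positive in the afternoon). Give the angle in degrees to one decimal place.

cos θ_z = sin φ sin δ + cos φ cos δ cos H = (-0.2756)(0.0419) + (0.9613)(0.9991)(0.2689) = 0.2467.
θ_z = arccos(0.2467) = 75.72°, so the elevation is 90° − 75.72° = 14.28°.

14.3°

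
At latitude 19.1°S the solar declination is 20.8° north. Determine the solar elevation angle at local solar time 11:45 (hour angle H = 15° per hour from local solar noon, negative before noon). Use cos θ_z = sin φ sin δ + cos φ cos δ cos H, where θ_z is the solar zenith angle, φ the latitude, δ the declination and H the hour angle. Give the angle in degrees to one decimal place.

Hour angle H = 15° × (11.75 − 12) = -3.75°.
With φ = -19.1°, δ = 20.8°, H = -3.75°: sin φ sin δ = -0.1162, cos φ cos δ cos H = 0.8815, so cos θ_z = 0.7653.
θ_z = arccos(0.7653) = 40.07°, so the elevation is 90° − 40.07° = 49.93°.

49.9°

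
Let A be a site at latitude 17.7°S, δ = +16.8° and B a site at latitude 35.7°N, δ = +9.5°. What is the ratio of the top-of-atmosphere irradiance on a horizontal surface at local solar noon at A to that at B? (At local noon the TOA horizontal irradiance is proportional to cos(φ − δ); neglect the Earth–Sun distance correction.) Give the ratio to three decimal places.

0.918

A: cos θ_z = cos(-17.7° − (16.8°)) = 0.8241.
B: cos θ_z = cos(35.7° − (9.5°)) = 0.8973.
Ratio A/B = 0.8241 / 0.8973 = 0.9184.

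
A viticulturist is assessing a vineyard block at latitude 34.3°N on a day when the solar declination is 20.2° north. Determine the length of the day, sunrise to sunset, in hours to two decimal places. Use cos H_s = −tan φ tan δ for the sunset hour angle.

cos H_s = −tan(34.3°) · tan(20.2°) = -0.2510, so H_s = arccos(-0.2510) = 104.54°.
Day length = 2 H_s / 15° h⁻¹ = 209.08° / 15 = 13.939 h.

13.94 hours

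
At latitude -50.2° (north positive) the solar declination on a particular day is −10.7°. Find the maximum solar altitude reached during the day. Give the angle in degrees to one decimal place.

50.5°

At local solar noon the hour angle is zero, so the elevation is 90° − |φ − δ| = 90° − |-50.2° − (-10.7°)| = 90° − 39.5° = 50.5°.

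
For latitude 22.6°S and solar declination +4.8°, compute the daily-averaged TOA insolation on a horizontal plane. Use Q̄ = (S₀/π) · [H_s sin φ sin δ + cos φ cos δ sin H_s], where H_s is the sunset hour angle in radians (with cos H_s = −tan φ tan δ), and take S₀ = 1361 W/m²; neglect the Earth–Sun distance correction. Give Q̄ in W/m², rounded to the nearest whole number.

377 W/m²

The sunset hour angle satisfies cos H_s = −tan φ tan δ = 0.0350, giving H_s = 87.99°. In radians, H_s = 1.5357.
H_s sin φ sin δ = 1.5357 × -0.3843 × 0.0837 = -0.0494.
cos φ cos δ sin H_s = 0.9232 × 0.9965 × 0.9994 = 0.9194.
Q̄ = (1361/π) × (-0.0494 + 0.9194) = 433.22 × 0.8700 = 376.90 W/m².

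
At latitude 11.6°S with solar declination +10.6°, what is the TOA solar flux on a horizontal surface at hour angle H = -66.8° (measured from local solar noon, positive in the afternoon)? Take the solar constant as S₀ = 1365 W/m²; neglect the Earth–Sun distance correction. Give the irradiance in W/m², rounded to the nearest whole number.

467 W/m²

cos θ_z = sin φ sin δ + cos φ cos δ cos H = (-0.2011)(0.1840) + (0.9796)(0.9829)(0.3939) = 0.3423.
Top-of-atmosphere irradiance = S₀ cos θ_z = 1365 × 0.3423 = 467.24 W/m².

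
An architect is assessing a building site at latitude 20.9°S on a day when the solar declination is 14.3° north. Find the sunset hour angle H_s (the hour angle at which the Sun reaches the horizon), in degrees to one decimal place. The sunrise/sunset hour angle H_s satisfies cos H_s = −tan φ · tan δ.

84.4°

The sunset hour angle satisfies cos H_s = −tan φ tan δ = 0.0973, giving H_s = 84.42°.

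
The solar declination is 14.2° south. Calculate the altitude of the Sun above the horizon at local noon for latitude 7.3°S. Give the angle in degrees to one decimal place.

83.1°

At local solar noon the hour angle is zero, so the elevation is 90° − |φ − δ| = 90° − |-7.3° − (-14.2°)| = 90° − 6.9° = 83.1°.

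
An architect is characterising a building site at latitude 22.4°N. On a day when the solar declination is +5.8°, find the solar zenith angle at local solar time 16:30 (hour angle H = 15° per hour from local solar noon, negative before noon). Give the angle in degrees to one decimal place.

67.0°

Hour angle H = 15° × (16.5 − 12) = 67.50°.
cos θ_z = sin φ sin δ + cos φ cos δ cos H = (0.3811)(0.1011) + (0.9245)(0.9949)(0.3827) = 0.3905.
θ_z = arccos(0.3905) = 67.01°.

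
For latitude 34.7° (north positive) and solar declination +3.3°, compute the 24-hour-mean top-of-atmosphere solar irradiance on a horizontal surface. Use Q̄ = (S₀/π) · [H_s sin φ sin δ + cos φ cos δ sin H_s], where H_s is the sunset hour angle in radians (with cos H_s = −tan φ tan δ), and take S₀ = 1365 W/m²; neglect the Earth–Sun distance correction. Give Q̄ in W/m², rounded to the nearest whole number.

379 W/m²

−tan φ tan δ = −(0.6924)(0.0577) = -0.0400; H_s = arccos(-0.0400) = 92.29°. In radians, H_s = 1.6108.
H_s sin φ sin δ = 1.6108 × 0.5693 × 0.0576 = 0.0528.
cos φ cos δ sin H_s = 0.8221 × 0.9983 × 0.9992 = 0.8200.
Q̄ = (1365/π) × (0.0528 + 0.8200) = 434.49 × 0.8728 = 379.22 W/m².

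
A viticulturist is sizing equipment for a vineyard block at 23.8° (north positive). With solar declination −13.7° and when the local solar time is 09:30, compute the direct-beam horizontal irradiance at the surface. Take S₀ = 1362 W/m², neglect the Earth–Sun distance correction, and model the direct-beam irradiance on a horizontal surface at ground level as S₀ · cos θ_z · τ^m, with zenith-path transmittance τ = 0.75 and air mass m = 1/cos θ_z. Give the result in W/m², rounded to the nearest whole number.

518 W/m²

Hour angle H = 15° × (9.5 − 12) = -37.50°.
With φ = 23.8°, δ = -13.7°, H = -37.50°: sin φ sin δ = -0.0956, cos φ cos δ cos H = 0.7052, so cos θ_z = 0.6096.
Air mass m = 1/cos θ_z = 1/0.6096 = 1.640; τ^m = 0.75^1.640 = 0.6239.
Surface direct beam = 1362 × 0.6096 × 0.6239 = 518.01 W/m².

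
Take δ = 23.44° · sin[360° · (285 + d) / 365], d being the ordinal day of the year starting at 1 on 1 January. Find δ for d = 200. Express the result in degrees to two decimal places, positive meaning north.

360 × (285 + 200) / 365 = 478.356°; sin(478.356°) = 0.8800.
δ = 23.44 × 0.8800 = 20.627° ≈ +20.63°.

+20.63°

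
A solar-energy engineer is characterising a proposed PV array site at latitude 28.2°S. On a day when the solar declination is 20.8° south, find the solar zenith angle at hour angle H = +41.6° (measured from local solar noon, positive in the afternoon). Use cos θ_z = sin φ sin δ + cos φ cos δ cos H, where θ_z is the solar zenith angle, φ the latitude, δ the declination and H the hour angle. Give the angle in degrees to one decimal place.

With φ = -28.2°, δ = -20.8°, H = 41.60°: sin φ sin δ = 0.1678, cos φ cos δ cos H = 0.6161, so cos θ_z = 0.7839.
θ_z = arccos(0.7839) = 38.38°.

38.4°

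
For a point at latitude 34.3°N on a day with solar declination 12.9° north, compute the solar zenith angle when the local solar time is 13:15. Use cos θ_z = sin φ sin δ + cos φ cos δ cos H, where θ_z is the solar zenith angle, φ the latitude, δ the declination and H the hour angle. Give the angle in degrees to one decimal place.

27.3°

Hour angle H = 15° × (13.25 − 12) = 18.75°.
With φ = 34.3°, δ = 12.9°, H = 18.75°: sin φ sin δ = 0.1258, cos φ cos δ cos H = 0.7625, so cos θ_z = 0.8883.
θ_z = arccos(0.8883) = 27.34°.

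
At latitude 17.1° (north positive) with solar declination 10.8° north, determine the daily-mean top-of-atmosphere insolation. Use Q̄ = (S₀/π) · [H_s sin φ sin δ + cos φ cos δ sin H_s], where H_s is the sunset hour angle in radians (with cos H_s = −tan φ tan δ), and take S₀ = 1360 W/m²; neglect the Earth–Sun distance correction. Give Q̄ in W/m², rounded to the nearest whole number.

−tan φ tan δ = −(0.3076)(0.1908) = -0.0587; H_s = arccos(-0.0587) = 93.37°. In radians, H_s = 1.6296.
H_s sin φ sin δ = 1.6296 × 0.2940 × 0.1874 = 0.0898.
cos φ cos δ sin H_s = 0.9558 × 0.9823 × 0.9983 = 0.9373.
Q̄ = (1360/π) × (0.0898 + 0.9373) = 432.90 × 1.0271 = 444.63 W/m².

445 W/m²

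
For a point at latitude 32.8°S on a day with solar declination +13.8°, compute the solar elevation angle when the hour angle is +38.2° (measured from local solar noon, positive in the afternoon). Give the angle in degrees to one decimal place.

cos θ_z = sin φ sin δ + cos φ cos δ cos H = (-0.5417)(0.2385) + (0.8406)(0.9711)(0.7859) = 0.5123.
θ_z = arccos(0.5123) = 59.18°, so the elevation is 90° − 59.18° = 30.82°.

30.8°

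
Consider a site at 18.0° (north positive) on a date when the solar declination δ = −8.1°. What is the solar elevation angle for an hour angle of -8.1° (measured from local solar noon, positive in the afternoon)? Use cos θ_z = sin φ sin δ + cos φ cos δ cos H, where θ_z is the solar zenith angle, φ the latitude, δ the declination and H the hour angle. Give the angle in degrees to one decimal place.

62.7°

With φ = 18.0°, δ = -8.1°, H = -8.10°: sin φ sin δ = -0.0435, cos φ cos δ cos H = 0.9322, so cos θ_z = 0.8887.
θ_z = arccos(0.8887) = 27.29°, so the elevation is 90° − 27.29° = 62.71°.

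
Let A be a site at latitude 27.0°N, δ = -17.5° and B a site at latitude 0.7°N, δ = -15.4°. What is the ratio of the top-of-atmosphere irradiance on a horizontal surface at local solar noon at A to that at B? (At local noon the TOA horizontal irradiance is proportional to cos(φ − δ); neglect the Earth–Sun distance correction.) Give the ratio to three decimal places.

A: cos θ_z = cos(27.0° − (-17.5°)) = 0.7133.
B: cos θ_z = cos(0.7° − (-15.4°)) = 0.9608.
Ratio A/B = 0.7133 / 0.9608 = 0.7424.

0.742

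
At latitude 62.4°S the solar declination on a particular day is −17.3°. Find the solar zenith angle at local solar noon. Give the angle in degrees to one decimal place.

At local solar noon the hour angle is zero, so the zenith angle is |φ − δ| = |-62.4° − (-17.3°)| = 45.1°.

45.1°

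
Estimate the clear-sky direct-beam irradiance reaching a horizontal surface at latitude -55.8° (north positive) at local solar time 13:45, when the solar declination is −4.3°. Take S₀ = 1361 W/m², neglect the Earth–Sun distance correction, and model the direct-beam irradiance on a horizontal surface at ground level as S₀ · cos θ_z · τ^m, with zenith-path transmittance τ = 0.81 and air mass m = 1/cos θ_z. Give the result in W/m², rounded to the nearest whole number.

529 W/m²

Hour angle H = 15° × (13.75 − 12) = 26.25°.
cos θ_z = sin(-55.8°) sin(-4.3°) + cos(-55.8°) cos(-4.3°) cos(26.25°) = 0.0620 + 0.5027 = 0.5647.
Air mass m = 1/cos θ_z = 1/0.5647 = 1.771; τ^m = 0.81^1.771 = 0.6885.
Surface direct beam = 1361 × 0.5647 × 0.6885 = 529.15 W/m².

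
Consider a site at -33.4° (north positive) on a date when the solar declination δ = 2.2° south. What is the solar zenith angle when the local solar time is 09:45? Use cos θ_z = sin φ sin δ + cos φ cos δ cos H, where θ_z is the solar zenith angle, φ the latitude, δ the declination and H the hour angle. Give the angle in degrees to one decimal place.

44.4°

Hour angle H = 15° × (9.75 − 12) = -33.75°.
With φ = -33.4°, δ = -2.2°, H = -33.75°: sin φ sin δ = 0.0211, cos φ cos δ cos H = 0.6936, so cos θ_z = 0.7147.
θ_z = arccos(0.7147) = 44.38°.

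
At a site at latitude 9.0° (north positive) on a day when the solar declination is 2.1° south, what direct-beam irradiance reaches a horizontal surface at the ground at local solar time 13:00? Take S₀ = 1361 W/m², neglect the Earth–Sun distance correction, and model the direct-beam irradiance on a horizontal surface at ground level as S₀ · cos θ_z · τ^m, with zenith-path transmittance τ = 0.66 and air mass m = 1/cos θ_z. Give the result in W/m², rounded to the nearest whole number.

832 W/m²

Hour angle H = 15° × (13 − 12) = 15.00°.
With φ = 9.0°, δ = -2.1°, H = 15.00°: sin φ sin δ = -0.0057, cos φ cos δ cos H = 0.9534, so cos θ_z = 0.9477.
Air mass m = 1/cos θ_z = 1/0.9477 = 1.055; τ^m = 0.66^1.055 = 0.6451.
Surface direct beam = 1361 × 0.9477 × 0.6451 = 832.06 W/m².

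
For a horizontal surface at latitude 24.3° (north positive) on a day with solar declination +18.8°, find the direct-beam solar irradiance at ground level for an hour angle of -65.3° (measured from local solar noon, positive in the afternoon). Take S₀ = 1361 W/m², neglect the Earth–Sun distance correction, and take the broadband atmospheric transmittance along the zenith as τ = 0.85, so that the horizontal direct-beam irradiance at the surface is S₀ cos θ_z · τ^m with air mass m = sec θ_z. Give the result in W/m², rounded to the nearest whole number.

483 W/m²

cos θ_z = sin(24.3°) sin(18.8°) + cos(24.3°) cos(18.8°) cos(-65.30°) = 0.1326 + 0.3605 = 0.4931.
Air mass m = 1/cos θ_z = 1/0.4931 = 2.028; τ^m = 0.85^2.028 = 0.7192.
Surface direct beam = 1361 × 0.4931 × 0.7192 = 482.66 W/m².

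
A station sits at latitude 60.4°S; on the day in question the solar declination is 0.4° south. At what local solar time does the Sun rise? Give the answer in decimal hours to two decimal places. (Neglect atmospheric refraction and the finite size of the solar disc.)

cos H_s = −tan(-60.4°) · tan(-0.4°) = -0.0123, so H_s = arccos(-0.0123) = 90.70°.
Sunrise is at 12 − H_s/15 = 12 − 6.047 = 5.953 h local solar time.

5.95 h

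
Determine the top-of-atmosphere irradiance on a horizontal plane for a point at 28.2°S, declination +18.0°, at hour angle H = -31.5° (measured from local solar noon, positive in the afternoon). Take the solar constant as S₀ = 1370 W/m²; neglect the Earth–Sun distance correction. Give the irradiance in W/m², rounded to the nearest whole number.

With φ = -28.2°, δ = 18.0°, H = -31.50°: sin φ sin δ = -0.1460, cos φ cos δ cos H = 0.7147, so cos θ_z = 0.5687.
Top-of-atmosphere irradiance = S₀ cos θ_z = 1370 × 0.5687 = 779.12 W/m².

779 W/m²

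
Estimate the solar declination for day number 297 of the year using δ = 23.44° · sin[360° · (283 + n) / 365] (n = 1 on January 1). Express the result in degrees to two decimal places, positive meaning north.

360 × (283 + 297) / 365 = 572.055°; sin(572.055°) = -0.5307.
δ = 23.44 × -0.5307 = -12.440° ≈ -12.44°.

-12.44°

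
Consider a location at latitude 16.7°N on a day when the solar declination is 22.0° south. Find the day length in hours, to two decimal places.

The sunset hour angle satisfies cos H_s = −tan φ tan δ = 0.1212, giving H_s = 83.04°.
Day length = 2 H_s / 15° h⁻¹ = 166.08° / 15 = 11.072 h.

11.07 hours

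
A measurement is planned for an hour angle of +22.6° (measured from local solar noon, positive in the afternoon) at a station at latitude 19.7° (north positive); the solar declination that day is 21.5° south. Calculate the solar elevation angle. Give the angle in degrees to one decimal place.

43.2°

cos θ_z = sin φ sin δ + cos φ cos δ cos H = (0.3371)(-0.3665) + (0.9415)(0.9304)(0.9232) = 0.6851.
θ_z = arccos(0.6851) = 46.76°, so the elevation is 90° − 46.76° = 43.24°.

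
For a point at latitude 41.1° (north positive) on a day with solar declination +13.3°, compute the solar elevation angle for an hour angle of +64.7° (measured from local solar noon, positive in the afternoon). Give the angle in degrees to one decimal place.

27.7°

With φ = 41.1°, δ = 13.3°, H = 64.70°: sin φ sin δ = 0.1512, cos φ cos δ cos H = 0.3134, so cos θ_z = 0.4646.
θ_z = arccos(0.4646) = 62.32°, so the elevation is 90° − 62.32° = 27.68°.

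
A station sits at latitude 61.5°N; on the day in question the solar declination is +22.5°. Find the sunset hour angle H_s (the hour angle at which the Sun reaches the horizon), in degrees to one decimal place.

cos H_s = −tan(61.5°) · tan(22.5°) = -0.7629, so H_s = arccos(-0.7629) = 139.72°.

139.7°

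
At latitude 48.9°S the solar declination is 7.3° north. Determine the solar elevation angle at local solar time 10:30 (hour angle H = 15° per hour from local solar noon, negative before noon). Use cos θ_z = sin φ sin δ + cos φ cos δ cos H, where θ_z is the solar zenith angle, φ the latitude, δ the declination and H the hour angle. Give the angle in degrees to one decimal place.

30.4°

Hour angle H = 15° × (10.5 − 12) = -22.50°.
With φ = -48.9°, δ = 7.3°, H = -22.50°: sin φ sin δ = -0.0958, cos φ cos δ cos H = 0.6024, so cos θ_z = 0.5066.
θ_z = arccos(0.5066) = 59.56°, so the elevation is 90° − 59.56° = 30.44°.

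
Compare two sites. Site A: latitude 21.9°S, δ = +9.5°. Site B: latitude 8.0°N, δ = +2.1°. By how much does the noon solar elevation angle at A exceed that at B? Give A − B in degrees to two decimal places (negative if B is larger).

A: 90° − |-21.9 − (9.5)| = 58.60°.
B: 90° − |8.0 − (2.1)| = 84.10°.
A − B = 58.60 − 84.10 = -25.50°.

-25.50°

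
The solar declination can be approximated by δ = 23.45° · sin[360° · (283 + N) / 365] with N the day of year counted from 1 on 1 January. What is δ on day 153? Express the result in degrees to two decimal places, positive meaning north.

+22.04°

360 × (283 + 153) / 365 = 430.027°; sin(430.027°) = 0.9399.
δ = 23.45 × 0.9399 = 22.041° ≈ +22.04°.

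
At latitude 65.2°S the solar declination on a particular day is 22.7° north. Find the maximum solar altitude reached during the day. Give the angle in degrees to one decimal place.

At local solar noon the hour angle is zero, so the elevation is 90° − |φ − δ| = 90° − |-65.2° − (22.7°)| = 90° − 87.9° = 2.1°.

2.1°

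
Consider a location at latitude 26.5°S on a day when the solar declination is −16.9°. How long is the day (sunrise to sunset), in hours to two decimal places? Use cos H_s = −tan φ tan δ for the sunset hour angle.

−tan φ tan δ = −(-0.4986)(-0.3038) = -0.1515; H_s = arccos(-0.1515) = 98.71°.
Day length = 2 H_s / 15° h⁻¹ = 197.42° / 15 = 13.161 h.

13.16 hours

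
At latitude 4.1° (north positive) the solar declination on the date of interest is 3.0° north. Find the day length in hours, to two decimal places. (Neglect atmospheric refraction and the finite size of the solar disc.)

12.03 hours

cos H_s = −tan(4.1°) · tan(3.0°) = -0.0038, so H_s = arccos(-0.0038) = 90.22°.
Day length = 2 H_s / 15° h⁻¹ = 180.44° / 15 = 12.029 h.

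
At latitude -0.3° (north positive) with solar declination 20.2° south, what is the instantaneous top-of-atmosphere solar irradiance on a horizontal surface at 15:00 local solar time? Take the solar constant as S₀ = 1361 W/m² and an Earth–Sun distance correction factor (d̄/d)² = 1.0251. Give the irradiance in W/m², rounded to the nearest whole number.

Hour angle H = 15° × (15 − 12) = 45.00°.
With φ = -0.3°, δ = -20.2°, H = 45.00°: sin φ sin δ = 0.0018, cos φ cos δ cos H = 0.6636, so cos θ_z = 0.6654.
Top-of-atmosphere irradiance = S₀ (d̄/d)² cos θ_z = 1361 × 1.0251 × 0.6654 = 928.34 W/m².

928 W/m²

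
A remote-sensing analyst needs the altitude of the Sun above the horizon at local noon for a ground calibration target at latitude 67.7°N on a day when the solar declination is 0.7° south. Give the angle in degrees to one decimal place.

At local solar noon the hour angle is zero, so the elevation is 90° − |φ − δ| = 90° − |67.7° − (-0.7°)| = 90° − 68.4° = 21.6°.

21.6°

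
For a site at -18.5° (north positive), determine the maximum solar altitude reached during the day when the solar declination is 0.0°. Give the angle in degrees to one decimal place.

At local solar noon the hour angle is zero, so the elevation is 90° − |φ − δ| = 90° − |-18.5° − (0.0°)| = 90° − 18.5° = 71.5°.

71.5°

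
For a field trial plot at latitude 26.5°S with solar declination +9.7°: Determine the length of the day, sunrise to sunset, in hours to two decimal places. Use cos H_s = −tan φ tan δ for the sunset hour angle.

11.35 hours

cos H_s = −tan(-26.5°) · tan(9.7°) = 0.0852, so H_s = arccos(0.0852) = 85.11°.
Day length = 2 H_s / 15° h⁻¹ = 170.22° / 15 = 11.348 h.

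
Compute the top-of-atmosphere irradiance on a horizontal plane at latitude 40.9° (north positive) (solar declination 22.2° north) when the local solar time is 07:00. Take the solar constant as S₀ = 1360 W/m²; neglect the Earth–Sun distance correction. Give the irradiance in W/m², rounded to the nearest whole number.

583 W/m²

Hour angle H = 15° × (7 − 12) = -75.00°.
With φ = 40.9°, δ = 22.2°, H = -75.00°: sin φ sin δ = 0.2474, cos φ cos δ cos H = 0.1811, so cos θ_z = 0.4285.
Top-of-atmosphere irradiance = S₀ cos θ_z = 1360 × 0.4285 = 582.76 W/m².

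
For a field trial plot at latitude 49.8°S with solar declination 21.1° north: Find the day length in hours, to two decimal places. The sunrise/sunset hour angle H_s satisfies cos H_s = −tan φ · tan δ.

8.38 hours

cos H_s = −tan(-49.8°) · tan(21.1°) = 0.4566, so H_s = arccos(0.4566) = 62.83°.
Day length = 2 H_s / 15° h⁻¹ = 125.66° / 15 = 8.377 h.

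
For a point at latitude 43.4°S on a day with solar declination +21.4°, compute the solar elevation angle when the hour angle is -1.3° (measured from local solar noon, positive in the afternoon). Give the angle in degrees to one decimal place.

cos θ_z = sin(-43.4°) sin(21.4°) + cos(-43.4°) cos(21.4°) cos(-1.30°) = -0.2507 + 0.6763 = 0.4256.
θ_z = arccos(0.4256) = 64.81°, so the elevation is 90° − 64.81° = 25.19°.

25.2°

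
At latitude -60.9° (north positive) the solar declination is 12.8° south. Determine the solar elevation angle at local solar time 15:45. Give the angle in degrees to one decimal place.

27.2°

Hour angle H = 15° × (15.75 − 12) = 56.25°.
cos θ_z = sin(-60.9°) sin(-12.8°) + cos(-60.9°) cos(-12.8°) cos(56.25°) = 0.1936 + 0.2635 = 0.4571.
θ_z = arccos(0.4571) = 62.80°, so the elevation is 90° − 62.80° = 27.20°.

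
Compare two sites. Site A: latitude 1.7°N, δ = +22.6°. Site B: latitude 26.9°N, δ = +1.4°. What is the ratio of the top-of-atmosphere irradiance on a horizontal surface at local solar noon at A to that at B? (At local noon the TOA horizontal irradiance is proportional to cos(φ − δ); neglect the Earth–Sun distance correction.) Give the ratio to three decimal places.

A: cos θ_z = cos(1.7° − (22.6°)) = 0.9342.
B: cos θ_z = cos(26.9° − (1.4°)) = 0.9026.
Ratio A/B = 0.9342 / 0.9026 = 1.0350.

1.035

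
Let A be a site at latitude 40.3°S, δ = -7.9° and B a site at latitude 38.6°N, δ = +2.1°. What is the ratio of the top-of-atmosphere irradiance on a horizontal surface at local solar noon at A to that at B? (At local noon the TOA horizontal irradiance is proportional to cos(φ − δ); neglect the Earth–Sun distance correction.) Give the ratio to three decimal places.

A: cos θ_z = cos(-40.3° − (-7.9°)) = 0.8443.
B: cos θ_z = cos(38.6° − (2.1°)) = 0.8039.
Ratio A/B = 0.8443 / 0.8039 = 1.0503.

1.050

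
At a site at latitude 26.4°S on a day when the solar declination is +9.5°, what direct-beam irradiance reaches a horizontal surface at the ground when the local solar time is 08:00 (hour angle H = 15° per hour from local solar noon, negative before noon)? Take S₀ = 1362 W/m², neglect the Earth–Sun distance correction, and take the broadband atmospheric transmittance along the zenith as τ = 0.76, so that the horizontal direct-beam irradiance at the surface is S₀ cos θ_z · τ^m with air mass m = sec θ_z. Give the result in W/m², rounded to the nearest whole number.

Hour angle H = 15° × (8 − 12) = -60.00°.
cos θ_z = sin(-26.4°) sin(9.5°) + cos(-26.4°) cos(9.5°) cos(-60.00°) = -0.0734 + 0.4417 = 0.3683.
Air mass m = 1/cos θ_z = 1/0.3683 = 2.715; τ^m = 0.76^2.715 = 0.4747.
Surface direct beam = 1362 × 0.3683 × 0.4747 = 238.12 W/m².

238 W/m²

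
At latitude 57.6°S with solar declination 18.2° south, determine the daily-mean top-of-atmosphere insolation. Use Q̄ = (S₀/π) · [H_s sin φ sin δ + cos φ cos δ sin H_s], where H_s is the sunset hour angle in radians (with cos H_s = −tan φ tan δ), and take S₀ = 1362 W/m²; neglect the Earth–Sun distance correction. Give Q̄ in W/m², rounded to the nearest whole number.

431 W/m²

−tan φ tan δ = −(-1.5757)(-0.3288) = -0.5181; H_s = arccos(-0.5181) = 121.20°. In radians, H_s = 2.1153.
H_s sin φ sin δ = 2.1153 × -0.8443 × -0.3123 = 0.5578.
cos φ cos δ sin H_s = 0.5358 × 0.9500 × 0.8554 = 0.4354.
Q̄ = (1362/π) × (0.5578 + 0.4354) = 433.54 × 0.9932 = 430.59 W/m².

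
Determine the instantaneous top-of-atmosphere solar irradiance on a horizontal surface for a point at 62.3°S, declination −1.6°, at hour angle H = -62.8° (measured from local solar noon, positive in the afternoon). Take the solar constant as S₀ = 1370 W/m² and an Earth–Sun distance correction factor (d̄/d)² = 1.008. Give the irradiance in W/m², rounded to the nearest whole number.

327 W/m²

cos θ_z = sin(-62.3°) sin(-1.6°) + cos(-62.3°) cos(-1.6°) cos(-62.80°) = 0.0247 + 0.2124 = 0.2371.
Top-of-atmosphere irradiance = S₀ (d̄/d)² cos θ_z = 1370 × 1.008 × 0.2371 = 327.43 W/m².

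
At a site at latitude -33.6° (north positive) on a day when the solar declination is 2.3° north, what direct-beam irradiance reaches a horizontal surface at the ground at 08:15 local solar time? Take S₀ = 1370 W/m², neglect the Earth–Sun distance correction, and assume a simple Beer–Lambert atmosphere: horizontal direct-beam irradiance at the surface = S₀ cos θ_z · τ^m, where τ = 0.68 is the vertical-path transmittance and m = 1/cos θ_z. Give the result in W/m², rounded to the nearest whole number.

Hour angle H = 15° × (8.25 − 12) = -56.25°.
With φ = -33.6°, δ = 2.3°, H = -56.25°: sin φ sin δ = -0.0222, cos φ cos δ cos H = 0.4624, so cos θ_z = 0.4402.
Air mass m = 1/cos θ_z = 1/0.4402 = 2.272; τ^m = 0.68^2.272 = 0.4164.
Surface direct beam = 1370 × 0.4402 × 0.4164 = 251.12 W/m².

251 W/m²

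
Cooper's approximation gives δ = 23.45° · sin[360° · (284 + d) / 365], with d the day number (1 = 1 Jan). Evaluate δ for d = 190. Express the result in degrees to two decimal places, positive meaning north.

360 × (284 + 190) / 365 = 467.507°; sin(467.507°) = 0.9537.
δ = 23.45 × 0.9537 = 22.364° ≈ +22.36°.

+22.36°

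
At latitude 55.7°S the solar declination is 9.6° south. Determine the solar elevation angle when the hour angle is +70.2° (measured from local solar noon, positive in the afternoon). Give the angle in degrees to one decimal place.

With φ = -55.7°, δ = -9.6°, H = 70.20°: sin φ sin δ = 0.1378, cos φ cos δ cos H = 0.1882, so cos θ_z = 0.3260.
θ_z = arccos(0.3260) = 70.97°, so the elevation is 90° − 70.97° = 19.03°.

19.0°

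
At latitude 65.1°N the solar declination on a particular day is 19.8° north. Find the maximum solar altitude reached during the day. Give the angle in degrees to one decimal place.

44.7°

At local solar noon the hour angle is zero, so the elevation is 90° − |φ − δ| = 90° − |65.1° − (19.8°)| = 90° − 45.3° = 44.7°.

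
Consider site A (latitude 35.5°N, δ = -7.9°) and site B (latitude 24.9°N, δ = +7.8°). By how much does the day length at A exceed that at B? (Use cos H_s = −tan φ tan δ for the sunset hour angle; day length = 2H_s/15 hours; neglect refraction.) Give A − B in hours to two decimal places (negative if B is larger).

A: H_s = arccos(−tan 35.5° · tan -7.9°) = 84.32°, so 2H_s/15 = 11.2427 h.
B: H_s = arccos(−tan 24.9° · tan 7.8°) = 93.65°, so 2H_s/15 = 12.4867 h.
A − B = 11.2427 − 12.4867 = -1.2440 h.

-1.24 h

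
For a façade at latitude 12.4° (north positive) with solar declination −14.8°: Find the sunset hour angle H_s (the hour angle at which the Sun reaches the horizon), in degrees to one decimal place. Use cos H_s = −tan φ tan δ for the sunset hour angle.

−tan φ tan δ = −(0.2199)(-0.2642) = 0.0581; H_s = arccos(0.0581) = 86.67°.

86.7°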